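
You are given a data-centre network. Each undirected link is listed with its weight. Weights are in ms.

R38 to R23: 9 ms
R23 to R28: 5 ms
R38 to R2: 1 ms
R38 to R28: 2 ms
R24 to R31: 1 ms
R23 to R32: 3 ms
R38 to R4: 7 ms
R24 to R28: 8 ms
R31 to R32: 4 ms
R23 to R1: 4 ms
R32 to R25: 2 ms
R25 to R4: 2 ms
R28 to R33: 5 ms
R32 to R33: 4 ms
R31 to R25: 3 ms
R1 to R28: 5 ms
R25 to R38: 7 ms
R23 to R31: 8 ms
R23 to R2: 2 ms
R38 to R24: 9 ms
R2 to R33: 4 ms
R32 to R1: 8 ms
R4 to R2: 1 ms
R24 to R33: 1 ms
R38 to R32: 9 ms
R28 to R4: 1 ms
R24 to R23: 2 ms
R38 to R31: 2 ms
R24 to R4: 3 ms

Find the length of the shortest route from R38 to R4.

Candidate routes:
R38 → R28 → R4: 2+1 = 3
R38 → R2 → R4: 1+1 = 2
The minimum is 2 ms via R38 → R2 → R4.

2 ms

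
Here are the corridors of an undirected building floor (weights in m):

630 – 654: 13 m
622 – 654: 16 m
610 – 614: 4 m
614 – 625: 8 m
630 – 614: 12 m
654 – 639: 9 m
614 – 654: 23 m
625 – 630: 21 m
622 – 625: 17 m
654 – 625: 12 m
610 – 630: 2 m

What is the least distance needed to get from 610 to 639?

24 m

Shortest distances from 610:
610: 0
630: 2  (via 610)
614: 4  (via 610)
625: 12  (via 614)
654: 15  (via 630)
639: 24  (via 654)
Shortest route: 610–630–654–639 = 24 m.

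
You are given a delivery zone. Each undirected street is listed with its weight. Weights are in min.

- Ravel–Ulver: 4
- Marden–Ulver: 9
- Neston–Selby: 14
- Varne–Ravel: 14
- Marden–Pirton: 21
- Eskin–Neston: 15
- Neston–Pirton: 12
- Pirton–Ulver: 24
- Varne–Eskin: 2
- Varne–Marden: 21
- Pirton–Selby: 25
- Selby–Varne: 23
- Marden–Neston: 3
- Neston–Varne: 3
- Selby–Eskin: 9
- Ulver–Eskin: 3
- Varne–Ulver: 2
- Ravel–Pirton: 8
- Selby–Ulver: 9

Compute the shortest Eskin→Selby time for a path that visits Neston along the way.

Shortest Eskin→Neston: Eskin–Varne–Neston = 5
Best Neston to Selby: Neston–Selby costing 14
Total via Neston: 5 + 14 = 19 min.

19 min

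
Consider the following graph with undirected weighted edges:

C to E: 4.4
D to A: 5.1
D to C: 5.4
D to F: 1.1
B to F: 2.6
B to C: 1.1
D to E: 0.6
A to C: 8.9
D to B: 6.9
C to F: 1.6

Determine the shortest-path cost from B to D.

Running Dijkstra from B:
B: 0
C: 1.1  (via B)
F: 2.6  (via B)
D: 3.7  (via F)
Shortest route: B → F → D = 3.7.

3.7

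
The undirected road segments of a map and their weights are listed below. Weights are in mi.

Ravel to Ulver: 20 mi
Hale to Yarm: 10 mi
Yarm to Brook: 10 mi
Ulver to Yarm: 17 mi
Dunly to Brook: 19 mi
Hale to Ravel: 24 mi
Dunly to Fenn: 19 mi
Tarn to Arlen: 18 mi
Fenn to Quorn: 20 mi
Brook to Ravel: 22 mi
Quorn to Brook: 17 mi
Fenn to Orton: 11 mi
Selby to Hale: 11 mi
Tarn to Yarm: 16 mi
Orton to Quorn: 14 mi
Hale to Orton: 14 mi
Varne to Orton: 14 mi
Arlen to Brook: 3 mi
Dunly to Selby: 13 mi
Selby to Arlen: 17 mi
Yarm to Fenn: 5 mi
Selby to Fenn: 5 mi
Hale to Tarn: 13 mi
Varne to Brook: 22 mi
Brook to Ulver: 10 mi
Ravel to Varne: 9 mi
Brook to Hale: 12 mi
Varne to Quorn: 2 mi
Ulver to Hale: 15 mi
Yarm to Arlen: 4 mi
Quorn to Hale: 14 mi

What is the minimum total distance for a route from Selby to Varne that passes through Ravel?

44 mi

Best Selby to Ravel: Selby–Hale–Ravel costing 35
Shortest Ravel→Varne: Ravel–Varne = 9
Total via Ravel: 35 + 9 = 44 mi.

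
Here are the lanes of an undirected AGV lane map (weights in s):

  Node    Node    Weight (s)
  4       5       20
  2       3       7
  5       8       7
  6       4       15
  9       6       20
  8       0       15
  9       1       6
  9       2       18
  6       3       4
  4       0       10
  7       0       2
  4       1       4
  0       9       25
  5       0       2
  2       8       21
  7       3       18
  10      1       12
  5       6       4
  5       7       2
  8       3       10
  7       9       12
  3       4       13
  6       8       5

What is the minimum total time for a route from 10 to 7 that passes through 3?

Shortest 10→3: 10–1–4–3 = 29
Best 3 to 7: 3–6–5–7 costing 10
Total via 3: 29 + 10 = 39 s.

39 s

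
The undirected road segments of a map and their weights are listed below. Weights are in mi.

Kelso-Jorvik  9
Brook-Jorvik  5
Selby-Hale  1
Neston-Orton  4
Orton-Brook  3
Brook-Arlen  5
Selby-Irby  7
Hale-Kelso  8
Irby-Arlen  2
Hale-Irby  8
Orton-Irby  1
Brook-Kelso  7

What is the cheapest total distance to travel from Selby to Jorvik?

Enumerating some paths:
Selby–Hale–Irby–Orton–Brook–Jorvik: 1+8+1+3+5 = 18
Selby–Irby–Orton–Brook–Jorvik: 7+1+3+5 = 16
Selby–Hale–Kelso–Jorvik: 1+8+9 = 18
Cheapest is Selby–Irby–Orton–Brook–Jorvik at 16 mi.

16 mi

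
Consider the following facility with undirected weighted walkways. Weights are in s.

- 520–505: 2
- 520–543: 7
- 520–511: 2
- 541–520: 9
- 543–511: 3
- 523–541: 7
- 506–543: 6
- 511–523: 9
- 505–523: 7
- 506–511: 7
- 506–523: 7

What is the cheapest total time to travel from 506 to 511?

Compare a few routes:
506–511: 7 = 7
506–543–511: 6+3 = 9
Cheapest is 506–511 at 7 s.

7 s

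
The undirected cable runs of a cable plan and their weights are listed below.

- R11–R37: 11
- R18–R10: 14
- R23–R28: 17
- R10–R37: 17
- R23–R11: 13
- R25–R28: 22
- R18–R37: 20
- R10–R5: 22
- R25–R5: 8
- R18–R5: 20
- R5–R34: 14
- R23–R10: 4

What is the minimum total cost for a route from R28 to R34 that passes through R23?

Best R28 to R23: R28–R23 costing 17
Shortest R23→R34: R23–R10–R5–R34 = 40
Total via R23: 17 + 40 = 57.

57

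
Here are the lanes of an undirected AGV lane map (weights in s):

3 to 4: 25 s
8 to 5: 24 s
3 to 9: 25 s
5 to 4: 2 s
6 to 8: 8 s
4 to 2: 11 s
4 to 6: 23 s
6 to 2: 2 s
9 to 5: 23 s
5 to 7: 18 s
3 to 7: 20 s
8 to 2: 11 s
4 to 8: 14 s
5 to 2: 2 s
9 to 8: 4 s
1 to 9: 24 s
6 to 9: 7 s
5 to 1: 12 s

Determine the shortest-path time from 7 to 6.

Shortest distances from 7:
7: 0
5: 18  (via 7)
2: 20  (via 5)
3: 20  (via 7)
4: 20  (via 5)
6: 22  (via 2)
Shortest route: 7–5–2–6 = 22 s.

22 s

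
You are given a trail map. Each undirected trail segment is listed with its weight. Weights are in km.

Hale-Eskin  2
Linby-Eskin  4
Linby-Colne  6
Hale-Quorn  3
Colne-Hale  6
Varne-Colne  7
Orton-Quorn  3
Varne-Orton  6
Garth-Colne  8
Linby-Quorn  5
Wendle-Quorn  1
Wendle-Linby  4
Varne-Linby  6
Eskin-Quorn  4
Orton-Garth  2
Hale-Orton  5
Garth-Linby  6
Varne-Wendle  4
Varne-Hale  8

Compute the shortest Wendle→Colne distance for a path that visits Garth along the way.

Best Wendle to Garth: Wendle–Quorn–Orton–Garth costing 6
Shortest Garth→Colne: Garth–Colne = 8
Total via Garth: 6 + 8 = 14 km.

14 km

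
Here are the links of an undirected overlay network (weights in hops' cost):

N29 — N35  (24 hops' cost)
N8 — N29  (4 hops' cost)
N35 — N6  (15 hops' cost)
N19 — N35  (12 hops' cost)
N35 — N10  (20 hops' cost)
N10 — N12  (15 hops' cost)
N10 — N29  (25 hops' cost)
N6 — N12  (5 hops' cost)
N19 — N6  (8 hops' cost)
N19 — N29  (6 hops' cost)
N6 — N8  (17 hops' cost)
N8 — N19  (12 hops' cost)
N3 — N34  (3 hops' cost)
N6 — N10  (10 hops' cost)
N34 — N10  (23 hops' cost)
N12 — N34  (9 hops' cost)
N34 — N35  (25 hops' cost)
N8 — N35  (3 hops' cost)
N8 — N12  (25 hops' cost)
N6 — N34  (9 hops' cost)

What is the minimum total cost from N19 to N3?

Running Dijkstra from N19:
N19: 0
N29: 6  (via N19)
N6: 8  (via N19)
N8: 10  (via N29)
N35: 12  (via N19)
N12: 13  (via N6)
N34: 17  (via N6)
N10: 18  (via N6)
N3: 20  (via N34)
Shortest route: N19–N6–N34–N3 = 20 hops' cost.

20 hops' cost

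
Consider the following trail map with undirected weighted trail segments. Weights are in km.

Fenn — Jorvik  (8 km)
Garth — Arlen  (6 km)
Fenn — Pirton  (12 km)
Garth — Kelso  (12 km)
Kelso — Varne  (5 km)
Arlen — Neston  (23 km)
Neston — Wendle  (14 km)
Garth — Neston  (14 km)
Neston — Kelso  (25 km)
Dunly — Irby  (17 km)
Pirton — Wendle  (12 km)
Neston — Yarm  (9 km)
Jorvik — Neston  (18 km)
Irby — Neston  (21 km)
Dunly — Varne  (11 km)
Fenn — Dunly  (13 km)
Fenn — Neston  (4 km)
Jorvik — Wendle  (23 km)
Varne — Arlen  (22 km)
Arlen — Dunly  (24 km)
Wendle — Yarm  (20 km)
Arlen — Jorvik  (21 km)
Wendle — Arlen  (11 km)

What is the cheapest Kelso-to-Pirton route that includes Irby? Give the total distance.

Shortest Kelso→Irby: Kelso → Varne → Dunly → Irby = 33
Best Irby to Pirton: Irby → Neston → Fenn → Pirton costing 37
Total via Irby: 33 + 37 = 70 km.

70 km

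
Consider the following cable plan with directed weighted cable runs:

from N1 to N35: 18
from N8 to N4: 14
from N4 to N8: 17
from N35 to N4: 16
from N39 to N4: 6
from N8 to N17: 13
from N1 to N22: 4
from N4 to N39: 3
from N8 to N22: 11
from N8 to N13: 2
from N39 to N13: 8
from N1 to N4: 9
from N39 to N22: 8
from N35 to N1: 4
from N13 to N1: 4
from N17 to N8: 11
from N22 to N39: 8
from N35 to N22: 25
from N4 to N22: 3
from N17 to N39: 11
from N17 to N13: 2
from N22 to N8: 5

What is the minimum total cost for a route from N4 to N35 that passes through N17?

45

Best N4 to N17: N4–N22–N8–N17 costing 21
Best N17 to N35: N17–N13–N1–N35 costing 24
Total via N17: 21 + 24 = 45.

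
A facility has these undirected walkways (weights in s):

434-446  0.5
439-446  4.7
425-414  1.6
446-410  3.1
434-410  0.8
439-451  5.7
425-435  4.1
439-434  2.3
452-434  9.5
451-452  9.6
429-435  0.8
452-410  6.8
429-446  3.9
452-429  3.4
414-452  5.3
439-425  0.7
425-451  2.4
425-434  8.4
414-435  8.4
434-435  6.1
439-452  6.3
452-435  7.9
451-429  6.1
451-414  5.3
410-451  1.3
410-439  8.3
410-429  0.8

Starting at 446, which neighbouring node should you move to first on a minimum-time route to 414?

Compare a few routes:
446–434–410–451–425–414: 0.5+0.8+1.3+2.4+1.6 = 6.6
446–434–439–425–414: 0.5+2.3+0.7+1.6 = 5.1
The minimum is 5.1 s via 446–434–439–425–414.
So from 446 the first move is to 434.

434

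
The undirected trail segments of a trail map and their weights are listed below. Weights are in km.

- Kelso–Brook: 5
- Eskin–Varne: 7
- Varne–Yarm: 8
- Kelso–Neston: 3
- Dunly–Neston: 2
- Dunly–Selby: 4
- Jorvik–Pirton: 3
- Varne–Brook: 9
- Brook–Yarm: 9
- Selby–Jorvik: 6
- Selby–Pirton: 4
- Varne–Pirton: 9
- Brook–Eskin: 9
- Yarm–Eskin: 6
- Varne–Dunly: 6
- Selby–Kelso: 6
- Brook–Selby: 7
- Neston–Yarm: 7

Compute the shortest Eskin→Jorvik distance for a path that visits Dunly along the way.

23 km

Best Eskin to Dunly: Eskin → Varne → Dunly costing 13
Shortest Dunly→Jorvik: Dunly → Selby → Jorvik = 10
Total via Dunly: 13 + 10 = 23 km.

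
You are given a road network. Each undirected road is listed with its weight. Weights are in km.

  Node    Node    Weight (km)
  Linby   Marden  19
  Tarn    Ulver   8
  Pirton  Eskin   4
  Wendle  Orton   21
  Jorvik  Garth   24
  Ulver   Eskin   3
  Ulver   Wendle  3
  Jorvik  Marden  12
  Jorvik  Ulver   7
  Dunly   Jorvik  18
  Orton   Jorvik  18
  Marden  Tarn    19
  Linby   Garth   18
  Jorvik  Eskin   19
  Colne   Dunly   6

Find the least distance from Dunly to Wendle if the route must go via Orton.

57 km

Best Dunly to Orton: Dunly–Jorvik–Orton costing 36
Best Orton to Wendle: Orton–Wendle costing 21
Total via Orton: 36 + 21 = 57 km.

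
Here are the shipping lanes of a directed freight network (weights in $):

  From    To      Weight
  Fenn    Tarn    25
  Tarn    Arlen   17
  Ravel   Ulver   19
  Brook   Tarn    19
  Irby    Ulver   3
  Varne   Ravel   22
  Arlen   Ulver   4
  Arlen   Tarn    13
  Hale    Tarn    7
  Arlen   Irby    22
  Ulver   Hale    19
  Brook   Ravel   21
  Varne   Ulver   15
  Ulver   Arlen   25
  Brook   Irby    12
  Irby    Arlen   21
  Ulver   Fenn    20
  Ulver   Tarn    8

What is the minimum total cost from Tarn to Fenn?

$41

Running Dijkstra from Tarn:
Tarn: 0
Arlen: 17  (via Tarn)
Ulver: 21  (via Arlen)
Irby: 39  (via Arlen)
Hale: 40  (via Ulver)
Fenn: 41  (via Ulver)
Shortest route: Tarn → Arlen → Ulver → Fenn = $41.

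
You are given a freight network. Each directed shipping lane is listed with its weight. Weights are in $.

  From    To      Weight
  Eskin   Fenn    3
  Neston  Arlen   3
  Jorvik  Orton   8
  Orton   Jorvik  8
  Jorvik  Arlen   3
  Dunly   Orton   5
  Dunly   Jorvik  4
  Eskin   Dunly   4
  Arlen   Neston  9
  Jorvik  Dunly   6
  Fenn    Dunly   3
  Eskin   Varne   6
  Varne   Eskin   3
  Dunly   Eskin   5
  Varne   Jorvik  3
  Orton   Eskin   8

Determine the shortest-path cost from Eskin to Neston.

Settle nodes by increasing distance from Eskin:
Eskin: 0
Fenn: 3  (via Eskin)
Dunly: 4  (via Eskin)
Varne: 6  (via Eskin)
Jorvik: 8  (via Dunly)
Orton: 9  (via Dunly)
Arlen: 11  (via Jorvik)
Neston: 20  (via Arlen)
Shortest route: Eskin–Dunly–Jorvik–Arlen–Neston = $20.

$20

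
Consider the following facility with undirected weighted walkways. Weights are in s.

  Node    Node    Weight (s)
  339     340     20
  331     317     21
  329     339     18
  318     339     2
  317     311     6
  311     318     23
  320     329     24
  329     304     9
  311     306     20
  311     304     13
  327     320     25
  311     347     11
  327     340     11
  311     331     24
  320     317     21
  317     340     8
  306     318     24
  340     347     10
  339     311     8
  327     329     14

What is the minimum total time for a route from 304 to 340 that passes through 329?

34 s

Best 304 to 329: 304 → 329 costing 9
Best 329 to 340: 329 → 327 → 340 costing 25
Total via 329: 9 + 25 = 34 s.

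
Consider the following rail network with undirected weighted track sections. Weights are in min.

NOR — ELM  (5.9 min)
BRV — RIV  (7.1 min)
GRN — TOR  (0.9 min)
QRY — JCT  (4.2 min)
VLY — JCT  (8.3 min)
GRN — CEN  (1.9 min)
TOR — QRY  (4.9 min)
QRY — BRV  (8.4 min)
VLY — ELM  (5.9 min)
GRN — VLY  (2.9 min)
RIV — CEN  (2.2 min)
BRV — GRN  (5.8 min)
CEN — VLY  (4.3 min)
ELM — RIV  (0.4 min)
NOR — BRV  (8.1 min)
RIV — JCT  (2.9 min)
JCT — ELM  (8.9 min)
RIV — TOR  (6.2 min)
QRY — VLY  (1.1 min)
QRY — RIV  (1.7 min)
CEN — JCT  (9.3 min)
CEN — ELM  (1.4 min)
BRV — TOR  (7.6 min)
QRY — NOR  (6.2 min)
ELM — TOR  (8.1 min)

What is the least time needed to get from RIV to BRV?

Settle nodes by increasing distance from RIV:
RIV: 0
ELM: 0.4  (via RIV)
QRY: 1.7  (via RIV)
CEN: 1.8  (via ELM)
VLY: 2.8  (via QRY)
JCT: 2.9  (via RIV)
GRN: 3.7  (via CEN)
TOR: 4.6  (via GRN)
NOR: 6.3  (via ELM)
BRV: 7.1  (via RIV)
Shortest route: RIV–BRV = 7.1 min.

7.1 min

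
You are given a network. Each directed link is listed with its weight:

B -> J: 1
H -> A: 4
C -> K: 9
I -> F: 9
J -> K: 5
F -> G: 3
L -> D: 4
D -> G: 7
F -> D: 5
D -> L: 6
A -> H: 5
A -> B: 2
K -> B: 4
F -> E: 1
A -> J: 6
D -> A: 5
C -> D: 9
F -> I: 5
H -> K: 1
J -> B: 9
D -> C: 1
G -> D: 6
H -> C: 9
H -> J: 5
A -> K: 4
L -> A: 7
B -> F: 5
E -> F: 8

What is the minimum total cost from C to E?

19

Shortest distances from C:
C: 0
D: 9  (via C)
K: 9  (via C)
B: 13  (via K)
A: 14  (via D)
J: 14  (via B)
L: 15  (via D)
G: 16  (via D)
F: 18  (via B)
E: 19  (via F)
Shortest route: C → K → B → F → E = 19.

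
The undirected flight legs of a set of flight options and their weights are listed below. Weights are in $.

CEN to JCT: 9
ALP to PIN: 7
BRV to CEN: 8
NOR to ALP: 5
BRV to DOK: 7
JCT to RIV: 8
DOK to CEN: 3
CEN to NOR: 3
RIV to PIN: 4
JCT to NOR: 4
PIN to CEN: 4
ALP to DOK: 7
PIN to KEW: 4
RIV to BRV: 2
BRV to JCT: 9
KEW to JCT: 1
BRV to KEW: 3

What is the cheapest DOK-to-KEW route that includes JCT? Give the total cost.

$11

Best DOK to JCT: DOK–CEN–NOR–JCT costing 10
Shortest JCT→KEW: JCT–KEW = 1
Total via JCT: 10 + 1 = $11.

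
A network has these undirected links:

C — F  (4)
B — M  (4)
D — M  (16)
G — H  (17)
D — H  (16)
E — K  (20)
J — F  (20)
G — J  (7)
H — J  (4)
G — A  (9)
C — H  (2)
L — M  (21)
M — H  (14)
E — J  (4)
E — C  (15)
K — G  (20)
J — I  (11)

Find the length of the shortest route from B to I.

Shortest distances from B:
B: 0
M: 4  (via B)
H: 18  (via M)
C: 20  (via H)
D: 20  (via M)
J: 22  (via H)
F: 24  (via C)
L: 25  (via M)
E: 26  (via J)
G: 29  (via J)
I: 33  (via J)
Shortest route: B → M → H → J → I = 33.

33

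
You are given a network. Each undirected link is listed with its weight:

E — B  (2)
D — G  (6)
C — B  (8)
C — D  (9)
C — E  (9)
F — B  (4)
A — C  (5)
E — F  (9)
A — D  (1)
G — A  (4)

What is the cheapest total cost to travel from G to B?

Shortest distances from G:
G: 0
A: 4  (via G)
D: 5  (via A)
C: 9  (via A)
B: 17  (via C)
Shortest route: G → A → C → B = 17.

17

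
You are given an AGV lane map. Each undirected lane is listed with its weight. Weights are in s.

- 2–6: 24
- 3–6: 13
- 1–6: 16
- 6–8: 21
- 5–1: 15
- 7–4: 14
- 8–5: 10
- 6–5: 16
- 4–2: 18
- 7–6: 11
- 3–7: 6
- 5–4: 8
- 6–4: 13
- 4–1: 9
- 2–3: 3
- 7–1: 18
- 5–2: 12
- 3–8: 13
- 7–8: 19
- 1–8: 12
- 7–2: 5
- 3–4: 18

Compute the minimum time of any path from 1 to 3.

Compare a few routes:
1 → 8 → 3: 12+13 = 25
1 → 7 → 3: 18+6 = 24
1 → 7 → 2 → 3: 18+5+3 = 26
The minimum is 24 s via 1 → 7 → 3.

24 s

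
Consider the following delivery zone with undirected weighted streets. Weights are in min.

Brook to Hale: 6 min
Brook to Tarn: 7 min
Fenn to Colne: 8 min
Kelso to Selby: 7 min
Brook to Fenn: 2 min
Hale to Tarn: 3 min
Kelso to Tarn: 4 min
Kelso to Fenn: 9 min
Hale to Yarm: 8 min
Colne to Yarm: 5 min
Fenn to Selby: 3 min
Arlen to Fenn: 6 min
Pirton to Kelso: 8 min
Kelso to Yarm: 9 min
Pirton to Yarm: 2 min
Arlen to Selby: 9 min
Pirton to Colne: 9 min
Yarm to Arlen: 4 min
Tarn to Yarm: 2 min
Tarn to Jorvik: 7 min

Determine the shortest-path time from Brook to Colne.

10 min

Settle nodes by increasing distance from Brook:
Brook: 0
Fenn: 2  (via Brook)
Selby: 5  (via Fenn)
Hale: 6  (via Brook)
Tarn: 7  (via Brook)
Arlen: 8  (via Fenn)
Yarm: 9  (via Tarn)
Colne: 10  (via Fenn)
Shortest route: Brook → Fenn → Colne = 10 min.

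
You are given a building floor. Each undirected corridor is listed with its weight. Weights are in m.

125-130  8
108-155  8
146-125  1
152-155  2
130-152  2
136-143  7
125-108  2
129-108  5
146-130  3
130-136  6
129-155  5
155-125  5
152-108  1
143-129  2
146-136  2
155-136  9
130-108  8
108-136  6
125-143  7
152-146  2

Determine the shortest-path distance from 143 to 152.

Running Dijkstra from 143:
143: 0
129: 2  (via 143)
155: 7  (via 129)
108: 7  (via 129)
136: 7  (via 143)
125: 7  (via 143)
146: 8  (via 125)
152: 8  (via 108)
Shortest route: 143–129–108–152 = 8 m.

8 m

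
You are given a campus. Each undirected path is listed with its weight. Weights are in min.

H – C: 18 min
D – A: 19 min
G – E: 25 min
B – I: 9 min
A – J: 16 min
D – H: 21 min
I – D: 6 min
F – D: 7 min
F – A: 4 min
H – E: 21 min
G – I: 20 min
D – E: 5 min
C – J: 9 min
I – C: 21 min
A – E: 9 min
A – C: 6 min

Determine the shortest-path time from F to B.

22 min

Settle nodes by increasing distance from F:
F: 0
A: 4  (via F)
D: 7  (via F)
C: 10  (via A)
E: 12  (via D)
I: 13  (via D)
J: 19  (via C)
B: 22  (via I)
Shortest route: F–D–I–B = 22 min.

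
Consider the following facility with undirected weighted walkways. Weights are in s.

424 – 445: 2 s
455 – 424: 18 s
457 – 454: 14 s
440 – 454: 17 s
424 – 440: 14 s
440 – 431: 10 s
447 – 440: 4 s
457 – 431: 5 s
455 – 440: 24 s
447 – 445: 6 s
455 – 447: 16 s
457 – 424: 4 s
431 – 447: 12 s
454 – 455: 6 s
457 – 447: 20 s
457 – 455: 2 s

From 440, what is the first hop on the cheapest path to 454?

Compare a few routes:
440–454: 17 = 17
440–431–457–455–454: 10+5+2+6 = 23
Cheapest is 440–454 at 17 s.
So from 440 the first move is to 454.

454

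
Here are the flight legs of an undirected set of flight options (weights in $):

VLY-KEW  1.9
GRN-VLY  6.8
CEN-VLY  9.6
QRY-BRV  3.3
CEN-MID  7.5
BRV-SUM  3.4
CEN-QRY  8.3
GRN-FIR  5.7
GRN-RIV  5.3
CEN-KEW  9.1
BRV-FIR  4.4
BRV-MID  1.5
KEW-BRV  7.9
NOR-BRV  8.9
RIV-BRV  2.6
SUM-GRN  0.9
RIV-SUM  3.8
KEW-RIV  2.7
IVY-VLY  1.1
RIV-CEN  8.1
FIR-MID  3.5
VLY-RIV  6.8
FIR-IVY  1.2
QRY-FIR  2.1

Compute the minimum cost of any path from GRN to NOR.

Enumerating some paths:
GRN–SUM–RIV–BRV–NOR: 0.9+3.8+2.6+8.9 = 16.2
GRN–SUM–BRV–NOR: 0.9+3.4+8.9 = 13.2
GRN–RIV–BRV–NOR: 5.3+2.6+8.9 = 16.8
Cheapest is GRN–SUM–BRV–NOR at $13.2.

$13.2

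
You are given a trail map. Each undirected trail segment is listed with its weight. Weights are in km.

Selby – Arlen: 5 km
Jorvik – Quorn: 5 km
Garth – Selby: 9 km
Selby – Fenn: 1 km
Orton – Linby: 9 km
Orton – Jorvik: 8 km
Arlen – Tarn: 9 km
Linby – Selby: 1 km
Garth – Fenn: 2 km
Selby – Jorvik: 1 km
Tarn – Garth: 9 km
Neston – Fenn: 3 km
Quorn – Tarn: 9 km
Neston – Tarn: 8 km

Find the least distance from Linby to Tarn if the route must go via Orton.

30 km

Best Linby to Orton: Linby → Orton costing 9
Best Orton to Tarn: Orton → Jorvik → Selby → Fenn → Garth → Tarn costing 21
Total via Orton: 9 + 21 = 30 km.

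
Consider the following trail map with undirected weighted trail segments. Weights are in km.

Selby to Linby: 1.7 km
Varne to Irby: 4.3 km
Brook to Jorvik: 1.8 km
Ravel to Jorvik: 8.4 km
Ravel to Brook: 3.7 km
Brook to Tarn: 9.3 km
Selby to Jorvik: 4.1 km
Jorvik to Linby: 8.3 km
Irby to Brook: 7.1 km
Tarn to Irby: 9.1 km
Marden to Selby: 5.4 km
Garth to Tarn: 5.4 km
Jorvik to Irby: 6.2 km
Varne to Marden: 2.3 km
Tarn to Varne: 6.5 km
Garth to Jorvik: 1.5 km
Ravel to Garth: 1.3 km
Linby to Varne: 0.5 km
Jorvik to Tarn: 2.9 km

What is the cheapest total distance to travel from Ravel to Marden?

11.4 km

Enumerating some paths:
Ravel - Garth - Jorvik - Selby - Marden: 1.3+1.5+4.1+5.4 = 12.3
Ravel - Garth - Jorvik - Selby - Linby - Varne - Marden: 1.3+1.5+4.1+1.7+0.5+2.3 = 11.4
Cheapest is Ravel - Garth - Jorvik - Selby - Linby - Varne - Marden at 11.4 km.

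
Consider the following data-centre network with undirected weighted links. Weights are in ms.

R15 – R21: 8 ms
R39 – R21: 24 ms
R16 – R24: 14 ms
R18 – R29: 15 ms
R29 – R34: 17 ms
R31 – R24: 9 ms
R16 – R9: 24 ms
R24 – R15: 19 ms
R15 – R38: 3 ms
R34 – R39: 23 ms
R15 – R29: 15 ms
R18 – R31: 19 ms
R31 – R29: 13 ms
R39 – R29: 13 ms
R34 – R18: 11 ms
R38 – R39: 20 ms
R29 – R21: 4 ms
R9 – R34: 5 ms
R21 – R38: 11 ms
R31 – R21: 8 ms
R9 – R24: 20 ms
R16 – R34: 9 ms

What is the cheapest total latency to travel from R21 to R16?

30 ms

Compare a few routes:
R21 - R29 - R18 - R34 - R16: 4+15+11+9 = 39
R21 - R29 - R34 - R16: 4+17+9 = 30
R21 - R29 - R31 - R24 - R16: 4+13+9+14 = 40
R21 - R31 - R24 - R16: 8+9+14 = 31
The minimum is 30 ms via R21 - R29 - R34 - R16.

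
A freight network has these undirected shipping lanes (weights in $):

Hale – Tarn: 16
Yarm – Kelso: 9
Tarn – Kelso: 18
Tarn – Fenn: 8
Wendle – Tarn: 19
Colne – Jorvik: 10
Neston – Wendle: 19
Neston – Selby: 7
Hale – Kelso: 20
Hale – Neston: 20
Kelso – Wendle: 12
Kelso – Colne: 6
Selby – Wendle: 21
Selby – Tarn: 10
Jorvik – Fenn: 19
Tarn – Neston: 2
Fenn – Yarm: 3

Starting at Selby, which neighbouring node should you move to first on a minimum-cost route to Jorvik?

Compare a few routes:
Selby–Neston–Tarn–Fenn–Jorvik: 7+2+8+19 = 36
Selby–Tarn–Fenn–Jorvik: 10+8+19 = 37
Selby–Neston–Tarn–Kelso–Colne–Jorvik: 7+2+18+6+10 = 43
The minimum is $36 via Selby–Neston–Tarn–Fenn–Jorvik.
So from Selby the first move is to Neston.

Neston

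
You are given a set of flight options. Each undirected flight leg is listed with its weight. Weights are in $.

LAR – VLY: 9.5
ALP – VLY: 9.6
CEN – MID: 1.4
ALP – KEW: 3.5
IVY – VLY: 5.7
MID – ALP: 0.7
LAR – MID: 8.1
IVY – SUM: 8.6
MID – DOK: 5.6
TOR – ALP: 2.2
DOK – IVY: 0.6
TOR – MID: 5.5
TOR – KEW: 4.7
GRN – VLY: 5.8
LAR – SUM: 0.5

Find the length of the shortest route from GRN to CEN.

Settle nodes by increasing distance from GRN:
GRN: 0
VLY: 5.8  (via GRN)
IVY: 11.5  (via VLY)
DOK: 12.1  (via IVY)
LAR: 15.3  (via VLY)
ALP: 15.4  (via VLY)
SUM: 15.8  (via LAR)
MID: 16.1  (via ALP)
CEN: 17.5  (via MID)
Shortest route: GRN → VLY → ALP → MID → CEN = $17.5.

$17.5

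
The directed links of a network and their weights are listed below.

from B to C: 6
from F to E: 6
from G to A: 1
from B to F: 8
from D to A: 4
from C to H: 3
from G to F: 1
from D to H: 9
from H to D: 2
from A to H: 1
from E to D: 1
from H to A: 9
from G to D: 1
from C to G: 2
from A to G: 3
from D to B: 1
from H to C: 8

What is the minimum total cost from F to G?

14

Running Dijkstra from F:
F: 0
E: 6  (via F)
D: 7  (via E)
B: 8  (via D)
A: 11  (via D)
H: 12  (via A)
C: 14  (via B)
G: 14  (via A)
Shortest route: F–E–D–A–G = 14.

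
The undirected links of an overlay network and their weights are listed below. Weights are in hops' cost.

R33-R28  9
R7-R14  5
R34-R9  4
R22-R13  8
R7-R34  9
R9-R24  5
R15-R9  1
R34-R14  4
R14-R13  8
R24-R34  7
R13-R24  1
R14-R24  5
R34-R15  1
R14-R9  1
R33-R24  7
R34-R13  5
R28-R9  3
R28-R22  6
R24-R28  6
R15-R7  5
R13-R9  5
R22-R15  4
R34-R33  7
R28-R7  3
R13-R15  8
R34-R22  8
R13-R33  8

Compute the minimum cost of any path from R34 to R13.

5 hops' cost

Settle nodes by increasing distance from R34:
R34: 0
R15: 1  (via R34)
R9: 2  (via R15)
R14: 3  (via R9)
R22: 5  (via R15)
R28: 5  (via R9)
R13: 5  (via R34)
Shortest route: R34–R13 = 5 hops' cost.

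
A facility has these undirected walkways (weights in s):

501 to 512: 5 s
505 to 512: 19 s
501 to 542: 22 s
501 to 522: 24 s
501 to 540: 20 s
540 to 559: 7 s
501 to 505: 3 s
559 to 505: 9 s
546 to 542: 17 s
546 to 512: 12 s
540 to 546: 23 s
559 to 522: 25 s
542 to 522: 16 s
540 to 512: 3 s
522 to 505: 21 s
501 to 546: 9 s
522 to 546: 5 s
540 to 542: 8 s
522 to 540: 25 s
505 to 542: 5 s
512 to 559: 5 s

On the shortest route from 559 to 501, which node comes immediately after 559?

512

Candidate routes:
559–540–512–501: 7+3+5 = 15
559–505–501: 9+3 = 12
559–540–542–505–501: 7+8+5+3 = 23
559–512–501: 5+5 = 10
Cheapest is 559–512–501 at 10 s.
So from 559 the first move is to 512.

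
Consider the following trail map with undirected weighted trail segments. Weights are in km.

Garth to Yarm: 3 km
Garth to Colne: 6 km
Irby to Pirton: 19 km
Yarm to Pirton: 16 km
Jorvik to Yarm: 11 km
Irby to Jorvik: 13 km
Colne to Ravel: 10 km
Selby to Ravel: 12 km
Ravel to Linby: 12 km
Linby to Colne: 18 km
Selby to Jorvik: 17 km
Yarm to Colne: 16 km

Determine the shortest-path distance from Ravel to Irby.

42 km

Running Dijkstra from Ravel:
Ravel: 0
Colne: 10  (via Ravel)
Selby: 12  (via Ravel)
Linby: 12  (via Ravel)
Garth: 16  (via Colne)
Yarm: 19  (via Garth)
Jorvik: 29  (via Selby)
Pirton: 35  (via Yarm)
Irby: 42  (via Jorvik)
Shortest route: Ravel–Selby–Jorvik–Irby = 42 km.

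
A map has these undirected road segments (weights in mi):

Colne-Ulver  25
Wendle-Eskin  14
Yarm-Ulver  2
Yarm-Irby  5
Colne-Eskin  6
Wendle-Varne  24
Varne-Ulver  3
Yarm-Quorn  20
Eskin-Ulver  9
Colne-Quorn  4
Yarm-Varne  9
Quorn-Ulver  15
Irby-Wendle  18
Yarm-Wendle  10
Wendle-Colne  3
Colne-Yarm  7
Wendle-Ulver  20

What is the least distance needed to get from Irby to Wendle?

Enumerating some paths:
Irby - Wendle: 18 = 18
Irby - Yarm - Wendle: 5+10 = 15
Cheapest is Irby - Yarm - Wendle at 15 mi.

15 mi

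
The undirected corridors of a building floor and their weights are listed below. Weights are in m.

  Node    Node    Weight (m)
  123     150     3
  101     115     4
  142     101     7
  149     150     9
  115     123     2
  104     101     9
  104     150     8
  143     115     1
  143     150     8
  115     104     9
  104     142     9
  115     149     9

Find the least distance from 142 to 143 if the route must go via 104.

19 m

Best 142 to 104: 142–104 costing 9
Best 104 to 143: 104–115–143 costing 10
Total via 104: 9 + 10 = 19 m.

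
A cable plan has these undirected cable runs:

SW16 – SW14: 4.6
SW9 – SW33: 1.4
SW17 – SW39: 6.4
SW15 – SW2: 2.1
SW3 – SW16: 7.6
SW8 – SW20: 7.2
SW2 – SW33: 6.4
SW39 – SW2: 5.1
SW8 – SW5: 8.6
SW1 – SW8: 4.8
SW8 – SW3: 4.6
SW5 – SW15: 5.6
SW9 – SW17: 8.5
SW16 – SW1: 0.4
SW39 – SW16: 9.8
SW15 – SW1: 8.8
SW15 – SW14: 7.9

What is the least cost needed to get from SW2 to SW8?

15.7

Compare a few routes:
SW2 - SW15 - SW5 - SW8: 2.1+5.6+8.6 = 16.3
SW2 - SW39 - SW16 - SW1 - SW8: 5.1+9.8+0.4+4.8 = 20.1
SW2 - SW15 - SW1 - SW8: 2.1+8.8+4.8 = 15.7
SW2 - SW15 - SW14 - SW16 - SW1 - SW8: 2.1+7.9+4.6+0.4+4.8 = 19.8
Cheapest is SW2 - SW15 - SW1 - SW8 at 15.7.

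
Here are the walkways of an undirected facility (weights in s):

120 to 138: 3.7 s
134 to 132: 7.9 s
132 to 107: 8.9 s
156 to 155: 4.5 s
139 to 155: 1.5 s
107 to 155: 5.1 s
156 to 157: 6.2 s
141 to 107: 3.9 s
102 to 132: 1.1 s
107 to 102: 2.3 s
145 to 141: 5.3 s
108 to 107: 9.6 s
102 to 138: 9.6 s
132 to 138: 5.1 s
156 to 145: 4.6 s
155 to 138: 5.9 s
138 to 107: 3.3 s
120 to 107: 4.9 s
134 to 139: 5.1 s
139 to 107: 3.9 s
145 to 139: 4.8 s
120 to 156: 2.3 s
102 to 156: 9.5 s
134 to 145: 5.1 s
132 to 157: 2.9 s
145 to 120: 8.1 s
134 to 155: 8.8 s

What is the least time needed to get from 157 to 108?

Shortest distances from 157:
157: 0
132: 2.9  (via 157)
102: 4  (via 132)
156: 6.2  (via 157)
107: 6.3  (via 102)
138: 8  (via 132)
120: 8.5  (via 156)
141: 10.2  (via 107)
139: 10.2  (via 107)
155: 10.7  (via 156)
145: 10.8  (via 156)
134: 10.8  (via 132)
108: 15.9  (via 107)
Shortest route: 157–132–102–107–108 = 15.9 s.

15.9 s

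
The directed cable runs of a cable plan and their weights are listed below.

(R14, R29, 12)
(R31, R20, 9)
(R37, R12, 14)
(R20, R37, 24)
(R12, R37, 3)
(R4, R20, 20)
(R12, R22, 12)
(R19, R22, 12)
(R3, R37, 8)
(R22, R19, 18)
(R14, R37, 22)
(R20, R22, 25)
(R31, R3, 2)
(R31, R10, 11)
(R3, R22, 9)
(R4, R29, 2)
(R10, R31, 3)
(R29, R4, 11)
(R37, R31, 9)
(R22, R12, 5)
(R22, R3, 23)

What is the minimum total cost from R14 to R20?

Settle nodes by increasing distance from R14:
R14: 0
R29: 12  (via R14)
R37: 22  (via R14)
R4: 23  (via R29)
R31: 31  (via R37)
R3: 33  (via R31)
R12: 36  (via R37)
R20: 40  (via R31)
Shortest route: R14–R37–R31–R20 = 40.

40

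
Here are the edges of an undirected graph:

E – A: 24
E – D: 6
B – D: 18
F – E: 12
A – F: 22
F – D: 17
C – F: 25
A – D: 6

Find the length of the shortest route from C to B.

Candidate routes:
C - F - D - B: 25+17+18 = 60
C - F - E - D - B: 25+12+6+18 = 61
Cheapest is C - F - D - B at 60.

60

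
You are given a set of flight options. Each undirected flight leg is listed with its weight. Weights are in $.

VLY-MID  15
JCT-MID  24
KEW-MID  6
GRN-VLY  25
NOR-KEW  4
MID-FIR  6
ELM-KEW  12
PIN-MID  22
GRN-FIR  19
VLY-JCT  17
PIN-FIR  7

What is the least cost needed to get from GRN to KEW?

$31

Enumerating some paths:
GRN - VLY - JCT - MID - KEW: 25+17+24+6 = 72
GRN - FIR - MID - KEW: 19+6+6 = 31
GRN - FIR - PIN - MID - KEW: 19+7+22+6 = 54
GRN - VLY - MID - KEW: 25+15+6 = 46
Cheapest is GRN - FIR - MID - KEW at $31.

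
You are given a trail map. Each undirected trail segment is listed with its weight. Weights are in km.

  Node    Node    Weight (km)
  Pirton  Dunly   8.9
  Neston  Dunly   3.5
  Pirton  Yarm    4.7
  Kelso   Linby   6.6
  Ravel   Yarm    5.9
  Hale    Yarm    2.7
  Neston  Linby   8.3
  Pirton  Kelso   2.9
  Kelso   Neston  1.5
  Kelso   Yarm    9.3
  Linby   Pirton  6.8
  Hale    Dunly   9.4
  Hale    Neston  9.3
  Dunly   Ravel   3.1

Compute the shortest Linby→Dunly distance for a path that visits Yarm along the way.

20.5 km

Best Linby to Yarm: Linby → Pirton → Yarm costing 11.5
Best Yarm to Dunly: Yarm → Ravel → Dunly costing 9
Total via Yarm: 11.5 + 9 = 20.5 km.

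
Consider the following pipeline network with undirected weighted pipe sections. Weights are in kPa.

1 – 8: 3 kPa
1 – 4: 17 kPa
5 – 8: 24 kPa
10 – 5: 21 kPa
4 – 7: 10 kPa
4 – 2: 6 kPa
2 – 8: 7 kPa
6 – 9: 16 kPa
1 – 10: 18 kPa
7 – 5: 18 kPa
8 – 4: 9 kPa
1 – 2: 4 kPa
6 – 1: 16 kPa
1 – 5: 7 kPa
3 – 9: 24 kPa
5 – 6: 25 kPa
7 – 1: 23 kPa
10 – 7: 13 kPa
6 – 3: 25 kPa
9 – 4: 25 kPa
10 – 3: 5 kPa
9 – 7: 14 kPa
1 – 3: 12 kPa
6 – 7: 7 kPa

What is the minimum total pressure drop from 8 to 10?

Settle nodes by increasing distance from 8:
8: 0
1: 3  (via 8)
2: 7  (via 8)
4: 9  (via 8)
5: 10  (via 1)
3: 15  (via 1)
6: 19  (via 1)
7: 19  (via 4)
10: 20  (via 3)
Shortest route: 8–1–3–10 = 20 kPa.

20 kPa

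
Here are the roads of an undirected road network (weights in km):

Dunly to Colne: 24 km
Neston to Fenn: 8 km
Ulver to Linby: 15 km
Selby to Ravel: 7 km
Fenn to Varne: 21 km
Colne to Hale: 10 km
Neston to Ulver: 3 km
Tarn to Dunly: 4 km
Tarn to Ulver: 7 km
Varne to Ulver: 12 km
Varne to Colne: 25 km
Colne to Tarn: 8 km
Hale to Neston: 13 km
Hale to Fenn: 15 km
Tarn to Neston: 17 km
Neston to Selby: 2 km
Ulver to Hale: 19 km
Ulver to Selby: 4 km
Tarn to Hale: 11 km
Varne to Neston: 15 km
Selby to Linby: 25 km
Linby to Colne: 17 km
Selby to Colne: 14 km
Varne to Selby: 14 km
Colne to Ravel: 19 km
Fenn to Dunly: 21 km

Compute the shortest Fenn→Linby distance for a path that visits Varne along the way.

48 km

Shortest Fenn→Varne: Fenn–Varne = 21
Shortest Varne→Linby: Varne–Ulver–Linby = 27
Total via Varne: 21 + 27 = 48 km.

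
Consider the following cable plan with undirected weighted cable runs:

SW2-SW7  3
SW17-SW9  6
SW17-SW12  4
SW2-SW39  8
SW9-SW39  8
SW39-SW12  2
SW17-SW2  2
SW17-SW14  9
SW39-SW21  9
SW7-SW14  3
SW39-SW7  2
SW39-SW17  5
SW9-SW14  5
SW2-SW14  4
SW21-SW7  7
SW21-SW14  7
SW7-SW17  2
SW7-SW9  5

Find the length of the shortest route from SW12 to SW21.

11

Running Dijkstra from SW12:
SW12: 0
SW39: 2  (via SW12)
SW17: 4  (via SW12)
SW7: 4  (via SW39)
SW2: 6  (via SW17)
SW14: 7  (via SW7)
SW9: 9  (via SW7)
SW21: 11  (via SW39)
Shortest route: SW12 → SW39 → SW21 = 11.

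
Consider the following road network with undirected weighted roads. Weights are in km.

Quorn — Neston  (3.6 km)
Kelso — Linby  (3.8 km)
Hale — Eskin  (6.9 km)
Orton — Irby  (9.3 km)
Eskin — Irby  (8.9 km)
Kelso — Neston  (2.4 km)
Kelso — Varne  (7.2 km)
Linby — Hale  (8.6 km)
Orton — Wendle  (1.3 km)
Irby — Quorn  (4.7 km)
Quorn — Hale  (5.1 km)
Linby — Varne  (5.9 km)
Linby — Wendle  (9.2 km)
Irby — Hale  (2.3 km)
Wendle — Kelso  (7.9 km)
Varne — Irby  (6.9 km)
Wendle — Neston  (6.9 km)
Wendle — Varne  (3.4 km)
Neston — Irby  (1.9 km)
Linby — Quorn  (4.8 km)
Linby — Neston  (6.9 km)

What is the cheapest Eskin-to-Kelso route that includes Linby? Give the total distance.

Shortest Eskin→Linby: Eskin → Hale → Linby = 15.5
Best Linby to Kelso: Linby → Kelso costing 3.8
Total via Linby: 15.5 + 3.8 = 19.3 km.

19.3 km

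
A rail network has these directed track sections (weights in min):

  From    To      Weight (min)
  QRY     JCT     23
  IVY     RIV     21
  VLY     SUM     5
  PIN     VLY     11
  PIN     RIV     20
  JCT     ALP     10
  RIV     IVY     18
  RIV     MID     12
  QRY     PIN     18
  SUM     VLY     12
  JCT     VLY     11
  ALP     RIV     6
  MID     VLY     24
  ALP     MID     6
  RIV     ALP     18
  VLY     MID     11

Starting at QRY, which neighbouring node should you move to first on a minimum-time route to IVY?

PIN

Compare a few routes:
QRY–PIN–RIV–IVY: 18+20+18 = 56
QRY–JCT–ALP–RIV–IVY: 23+10+6+18 = 57
Cheapest is QRY–PIN–RIV–IVY at 56 min.
So from QRY the first move is to PIN.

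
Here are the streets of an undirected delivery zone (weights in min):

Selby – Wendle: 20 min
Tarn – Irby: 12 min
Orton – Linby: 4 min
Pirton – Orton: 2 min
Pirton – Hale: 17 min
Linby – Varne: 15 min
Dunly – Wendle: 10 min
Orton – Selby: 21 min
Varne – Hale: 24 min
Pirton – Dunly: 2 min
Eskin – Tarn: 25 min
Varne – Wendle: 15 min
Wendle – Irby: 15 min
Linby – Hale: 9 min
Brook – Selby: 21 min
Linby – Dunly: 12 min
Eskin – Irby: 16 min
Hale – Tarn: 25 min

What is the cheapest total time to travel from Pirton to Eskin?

Running Dijkstra from Pirton:
Pirton: 0
Dunly: 2  (via Pirton)
Orton: 2  (via Pirton)
Linby: 6  (via Orton)
Wendle: 12  (via Dunly)
Hale: 15  (via Linby)
Varne: 21  (via Linby)
Selby: 23  (via Orton)
Irby: 27  (via Wendle)
Tarn: 39  (via Irby)
Eskin: 43  (via Irby)
Shortest route: Pirton–Dunly–Wendle–Irby–Eskin = 43 min.

43 min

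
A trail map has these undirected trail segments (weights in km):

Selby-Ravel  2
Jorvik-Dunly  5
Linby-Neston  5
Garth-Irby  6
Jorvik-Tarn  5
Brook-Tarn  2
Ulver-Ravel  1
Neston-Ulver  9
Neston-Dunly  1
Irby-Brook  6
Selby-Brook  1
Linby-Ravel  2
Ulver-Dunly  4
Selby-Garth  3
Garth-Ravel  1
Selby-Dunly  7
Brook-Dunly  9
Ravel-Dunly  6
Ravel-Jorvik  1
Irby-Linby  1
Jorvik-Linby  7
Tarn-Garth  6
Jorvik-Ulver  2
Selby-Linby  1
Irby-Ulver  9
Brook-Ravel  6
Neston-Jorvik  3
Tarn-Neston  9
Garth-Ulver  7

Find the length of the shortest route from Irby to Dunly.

Enumerating some paths:
Irby–Linby–Ravel–Jorvik–Dunly: 1+2+1+5 = 9
Irby–Linby–Neston–Dunly: 1+5+1 = 7
Irby–Linby–Ravel–Ulver–Dunly: 1+2+1+4 = 8
Irby–Linby–Ravel–Jorvik–Neston–Dunly: 1+2+1+3+1 = 8
The minimum is 7 km via Irby–Linby–Neston–Dunly.

7 km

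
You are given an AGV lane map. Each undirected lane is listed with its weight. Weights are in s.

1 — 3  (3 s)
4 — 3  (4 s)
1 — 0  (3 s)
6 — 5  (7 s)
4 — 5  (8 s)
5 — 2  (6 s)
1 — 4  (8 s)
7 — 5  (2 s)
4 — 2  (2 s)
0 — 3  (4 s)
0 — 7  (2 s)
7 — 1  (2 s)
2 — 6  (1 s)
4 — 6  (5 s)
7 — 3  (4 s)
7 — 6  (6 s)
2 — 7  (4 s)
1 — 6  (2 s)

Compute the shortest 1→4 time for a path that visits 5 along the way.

12 s

Shortest 1→5: 1 → 7 → 5 = 4
Best 5 to 4: 5 → 4 costing 8
Total via 5: 4 + 8 = 12 s.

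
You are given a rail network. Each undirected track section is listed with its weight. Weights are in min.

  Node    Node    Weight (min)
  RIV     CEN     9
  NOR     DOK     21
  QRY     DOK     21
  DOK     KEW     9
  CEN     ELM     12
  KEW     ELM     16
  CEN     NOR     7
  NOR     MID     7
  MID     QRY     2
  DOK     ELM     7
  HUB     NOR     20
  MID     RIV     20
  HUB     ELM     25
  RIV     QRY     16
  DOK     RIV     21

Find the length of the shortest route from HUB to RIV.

Enumerating some paths:
HUB - NOR - MID - QRY - RIV: 20+7+2+16 = 45
HUB - NOR - CEN - RIV: 20+7+9 = 36
The minimum is 36 min via HUB - NOR - CEN - RIV.

36 min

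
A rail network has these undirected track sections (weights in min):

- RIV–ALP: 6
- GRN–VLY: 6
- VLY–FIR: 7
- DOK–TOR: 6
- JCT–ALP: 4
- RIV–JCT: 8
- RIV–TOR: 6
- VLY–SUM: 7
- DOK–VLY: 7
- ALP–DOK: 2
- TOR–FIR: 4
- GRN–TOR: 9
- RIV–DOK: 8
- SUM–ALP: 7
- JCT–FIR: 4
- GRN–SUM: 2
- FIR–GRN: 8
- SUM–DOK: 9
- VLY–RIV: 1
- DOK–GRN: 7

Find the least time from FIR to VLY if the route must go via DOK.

Shortest FIR→DOK: FIR–TOR–DOK = 10
Shortest DOK→VLY: DOK–VLY = 7
Total via DOK: 10 + 7 = 17 min.

17 min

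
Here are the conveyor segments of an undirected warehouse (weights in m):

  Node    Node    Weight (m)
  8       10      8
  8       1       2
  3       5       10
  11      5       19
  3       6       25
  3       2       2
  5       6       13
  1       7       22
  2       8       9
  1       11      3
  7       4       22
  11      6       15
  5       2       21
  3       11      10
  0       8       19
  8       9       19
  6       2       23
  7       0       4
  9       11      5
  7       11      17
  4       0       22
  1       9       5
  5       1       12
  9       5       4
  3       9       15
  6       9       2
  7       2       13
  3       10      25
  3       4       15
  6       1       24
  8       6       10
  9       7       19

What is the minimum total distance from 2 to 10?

Enumerating some paths:
2 - 8 - 10: 9+8 = 17
2 - 3 - 10: 2+25 = 27
2 - 3 - 11 - 1 - 8 - 10: 2+10+3+2+8 = 25
The minimum is 17 m via 2 - 8 - 10.

17 m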